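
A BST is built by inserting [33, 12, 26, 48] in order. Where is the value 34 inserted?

Starting tree (level order): [33, 12, 48, None, 26]
Insertion path: 33 -> 48
Result: insert 34 as left child of 48
Final tree (level order): [33, 12, 48, None, 26, 34]


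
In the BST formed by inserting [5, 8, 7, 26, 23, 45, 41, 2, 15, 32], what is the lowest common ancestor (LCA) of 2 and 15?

Tree insertion order: [5, 8, 7, 26, 23, 45, 41, 2, 15, 32]
Tree (level-order array): [5, 2, 8, None, None, 7, 26, None, None, 23, 45, 15, None, 41, None, None, None, 32]
In a BST, the LCA of p=2, q=15 is the first node v on the
root-to-leaf path with p <= v <= q (go left if both < v, right if both > v).
Walk from root:
  at 5: 2 <= 5 <= 15, this is the LCA
LCA = 5


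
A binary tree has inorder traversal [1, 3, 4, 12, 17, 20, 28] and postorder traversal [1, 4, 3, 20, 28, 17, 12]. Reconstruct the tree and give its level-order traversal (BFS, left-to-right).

Inorder:   [1, 3, 4, 12, 17, 20, 28]
Postorder: [1, 4, 3, 20, 28, 17, 12]
Algorithm: postorder visits root last, so walk postorder right-to-left;
each value is the root of the current inorder slice — split it at that
value, recurse on the right subtree first, then the left.
Recursive splits:
  root=12; inorder splits into left=[1, 3, 4], right=[17, 20, 28]
  root=17; inorder splits into left=[], right=[20, 28]
  root=28; inorder splits into left=[20], right=[]
  root=20; inorder splits into left=[], right=[]
  root=3; inorder splits into left=[1], right=[4]
  root=4; inorder splits into left=[], right=[]
  root=1; inorder splits into left=[], right=[]
Reconstructed level-order: [12, 3, 17, 1, 4, 28, 20]


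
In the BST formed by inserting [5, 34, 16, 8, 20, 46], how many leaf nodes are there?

Tree built from: [5, 34, 16, 8, 20, 46]
Tree (level-order array): [5, None, 34, 16, 46, 8, 20]
Rule: A leaf has 0 children.
Per-node child counts:
  node 5: 1 child(ren)
  node 34: 2 child(ren)
  node 16: 2 child(ren)
  node 8: 0 child(ren)
  node 20: 0 child(ren)
  node 46: 0 child(ren)
Matching nodes: [8, 20, 46]
Count of leaf nodes: 3


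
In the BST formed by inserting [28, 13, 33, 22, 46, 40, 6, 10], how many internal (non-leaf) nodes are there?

Tree built from: [28, 13, 33, 22, 46, 40, 6, 10]
Tree (level-order array): [28, 13, 33, 6, 22, None, 46, None, 10, None, None, 40]
Rule: An internal node has at least one child.
Per-node child counts:
  node 28: 2 child(ren)
  node 13: 2 child(ren)
  node 6: 1 child(ren)
  node 10: 0 child(ren)
  node 22: 0 child(ren)
  node 33: 1 child(ren)
  node 46: 1 child(ren)
  node 40: 0 child(ren)
Matching nodes: [28, 13, 6, 33, 46]
Count of internal (non-leaf) nodes: 5


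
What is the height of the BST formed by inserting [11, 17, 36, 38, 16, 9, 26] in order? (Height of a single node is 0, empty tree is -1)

Insertion order: [11, 17, 36, 38, 16, 9, 26]
Tree (level-order array): [11, 9, 17, None, None, 16, 36, None, None, 26, 38]
Compute height bottom-up (empty subtree = -1):
  height(9) = 1 + max(-1, -1) = 0
  height(16) = 1 + max(-1, -1) = 0
  height(26) = 1 + max(-1, -1) = 0
  height(38) = 1 + max(-1, -1) = 0
  height(36) = 1 + max(0, 0) = 1
  height(17) = 1 + max(0, 1) = 2
  height(11) = 1 + max(0, 2) = 3
Height = 3


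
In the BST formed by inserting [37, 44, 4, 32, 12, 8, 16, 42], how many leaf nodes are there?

Tree built from: [37, 44, 4, 32, 12, 8, 16, 42]
Tree (level-order array): [37, 4, 44, None, 32, 42, None, 12, None, None, None, 8, 16]
Rule: A leaf has 0 children.
Per-node child counts:
  node 37: 2 child(ren)
  node 4: 1 child(ren)
  node 32: 1 child(ren)
  node 12: 2 child(ren)
  node 8: 0 child(ren)
  node 16: 0 child(ren)
  node 44: 1 child(ren)
  node 42: 0 child(ren)
Matching nodes: [8, 16, 42]
Count of leaf nodes: 3


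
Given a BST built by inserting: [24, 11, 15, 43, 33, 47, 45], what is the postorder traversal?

Tree insertion order: [24, 11, 15, 43, 33, 47, 45]
Tree (level-order array): [24, 11, 43, None, 15, 33, 47, None, None, None, None, 45]
Postorder traversal: [15, 11, 33, 45, 47, 43, 24]


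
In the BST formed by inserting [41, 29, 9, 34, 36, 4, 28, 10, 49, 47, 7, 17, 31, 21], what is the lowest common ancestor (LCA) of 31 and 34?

Tree insertion order: [41, 29, 9, 34, 36, 4, 28, 10, 49, 47, 7, 17, 31, 21]
Tree (level-order array): [41, 29, 49, 9, 34, 47, None, 4, 28, 31, 36, None, None, None, 7, 10, None, None, None, None, None, None, None, None, 17, None, 21]
In a BST, the LCA of p=31, q=34 is the first node v on the
root-to-leaf path with p <= v <= q (go left if both < v, right if both > v).
Walk from root:
  at 41: both 31 and 34 < 41, go left
  at 29: both 31 and 34 > 29, go right
  at 34: 31 <= 34 <= 34, this is the LCA
LCA = 34


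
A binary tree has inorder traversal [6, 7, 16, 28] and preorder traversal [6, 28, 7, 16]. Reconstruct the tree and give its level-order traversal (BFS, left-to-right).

Inorder:  [6, 7, 16, 28]
Preorder: [6, 28, 7, 16]
Algorithm: preorder visits root first, so consume preorder in order;
for each root, split the current inorder slice at that value into
left-subtree inorder and right-subtree inorder, then recurse.
Recursive splits:
  root=6; inorder splits into left=[], right=[7, 16, 28]
  root=28; inorder splits into left=[7, 16], right=[]
  root=7; inorder splits into left=[], right=[16]
  root=16; inorder splits into left=[], right=[]
Reconstructed level-order: [6, 28, 7, 16]


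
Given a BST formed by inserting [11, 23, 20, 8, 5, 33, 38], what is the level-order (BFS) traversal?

Tree insertion order: [11, 23, 20, 8, 5, 33, 38]
Tree (level-order array): [11, 8, 23, 5, None, 20, 33, None, None, None, None, None, 38]
BFS from the root, enqueuing left then right child of each popped node:
  queue [11] -> pop 11, enqueue [8, 23], visited so far: [11]
  queue [8, 23] -> pop 8, enqueue [5], visited so far: [11, 8]
  queue [23, 5] -> pop 23, enqueue [20, 33], visited so far: [11, 8, 23]
  queue [5, 20, 33] -> pop 5, enqueue [none], visited so far: [11, 8, 23, 5]
  queue [20, 33] -> pop 20, enqueue [none], visited so far: [11, 8, 23, 5, 20]
  queue [33] -> pop 33, enqueue [38], visited so far: [11, 8, 23, 5, 20, 33]
  queue [38] -> pop 38, enqueue [none], visited so far: [11, 8, 23, 5, 20, 33, 38]
Result: [11, 8, 23, 5, 20, 33, 38]


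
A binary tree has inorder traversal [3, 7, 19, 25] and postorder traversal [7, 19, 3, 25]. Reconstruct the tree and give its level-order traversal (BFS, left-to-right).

Inorder:   [3, 7, 19, 25]
Postorder: [7, 19, 3, 25]
Algorithm: postorder visits root last, so walk postorder right-to-left;
each value is the root of the current inorder slice — split it at that
value, recurse on the right subtree first, then the left.
Recursive splits:
  root=25; inorder splits into left=[3, 7, 19], right=[]
  root=3; inorder splits into left=[], right=[7, 19]
  root=19; inorder splits into left=[7], right=[]
  root=7; inorder splits into left=[], right=[]
Reconstructed level-order: [25, 3, 19, 7]


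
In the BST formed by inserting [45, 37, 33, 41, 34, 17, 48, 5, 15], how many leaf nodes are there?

Tree built from: [45, 37, 33, 41, 34, 17, 48, 5, 15]
Tree (level-order array): [45, 37, 48, 33, 41, None, None, 17, 34, None, None, 5, None, None, None, None, 15]
Rule: A leaf has 0 children.
Per-node child counts:
  node 45: 2 child(ren)
  node 37: 2 child(ren)
  node 33: 2 child(ren)
  node 17: 1 child(ren)
  node 5: 1 child(ren)
  node 15: 0 child(ren)
  node 34: 0 child(ren)
  node 41: 0 child(ren)
  node 48: 0 child(ren)
Matching nodes: [15, 34, 41, 48]
Count of leaf nodes: 4


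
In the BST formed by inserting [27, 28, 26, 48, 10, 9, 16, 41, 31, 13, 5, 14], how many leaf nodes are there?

Tree built from: [27, 28, 26, 48, 10, 9, 16, 41, 31, 13, 5, 14]
Tree (level-order array): [27, 26, 28, 10, None, None, 48, 9, 16, 41, None, 5, None, 13, None, 31, None, None, None, None, 14]
Rule: A leaf has 0 children.
Per-node child counts:
  node 27: 2 child(ren)
  node 26: 1 child(ren)
  node 10: 2 child(ren)
  node 9: 1 child(ren)
  node 5: 0 child(ren)
  node 16: 1 child(ren)
  node 13: 1 child(ren)
  node 14: 0 child(ren)
  node 28: 1 child(ren)
  node 48: 1 child(ren)
  node 41: 1 child(ren)
  node 31: 0 child(ren)
Matching nodes: [5, 14, 31]
Count of leaf nodes: 3


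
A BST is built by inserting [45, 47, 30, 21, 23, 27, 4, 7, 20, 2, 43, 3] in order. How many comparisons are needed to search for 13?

Search path for 13: 45 -> 30 -> 21 -> 4 -> 7 -> 20
Found: False
Comparisons: 6


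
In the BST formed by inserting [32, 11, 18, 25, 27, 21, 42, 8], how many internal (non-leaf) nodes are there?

Tree built from: [32, 11, 18, 25, 27, 21, 42, 8]
Tree (level-order array): [32, 11, 42, 8, 18, None, None, None, None, None, 25, 21, 27]
Rule: An internal node has at least one child.
Per-node child counts:
  node 32: 2 child(ren)
  node 11: 2 child(ren)
  node 8: 0 child(ren)
  node 18: 1 child(ren)
  node 25: 2 child(ren)
  node 21: 0 child(ren)
  node 27: 0 child(ren)
  node 42: 0 child(ren)
Matching nodes: [32, 11, 18, 25]
Count of internal (non-leaf) nodes: 4


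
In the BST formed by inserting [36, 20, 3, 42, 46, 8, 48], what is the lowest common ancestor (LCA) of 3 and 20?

Tree insertion order: [36, 20, 3, 42, 46, 8, 48]
Tree (level-order array): [36, 20, 42, 3, None, None, 46, None, 8, None, 48]
In a BST, the LCA of p=3, q=20 is the first node v on the
root-to-leaf path with p <= v <= q (go left if both < v, right if both > v).
Walk from root:
  at 36: both 3 and 20 < 36, go left
  at 20: 3 <= 20 <= 20, this is the LCA
LCA = 20


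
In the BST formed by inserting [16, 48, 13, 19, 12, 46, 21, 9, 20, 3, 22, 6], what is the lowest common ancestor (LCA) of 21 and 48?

Tree insertion order: [16, 48, 13, 19, 12, 46, 21, 9, 20, 3, 22, 6]
Tree (level-order array): [16, 13, 48, 12, None, 19, None, 9, None, None, 46, 3, None, 21, None, None, 6, 20, 22]
In a BST, the LCA of p=21, q=48 is the first node v on the
root-to-leaf path with p <= v <= q (go left if both < v, right if both > v).
Walk from root:
  at 16: both 21 and 48 > 16, go right
  at 48: 21 <= 48 <= 48, this is the LCA
LCA = 48


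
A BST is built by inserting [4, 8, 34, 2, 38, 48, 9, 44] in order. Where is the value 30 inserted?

Starting tree (level order): [4, 2, 8, None, None, None, 34, 9, 38, None, None, None, 48, 44]
Insertion path: 4 -> 8 -> 34 -> 9
Result: insert 30 as right child of 9
Final tree (level order): [4, 2, 8, None, None, None, 34, 9, 38, None, 30, None, 48, None, None, 44]


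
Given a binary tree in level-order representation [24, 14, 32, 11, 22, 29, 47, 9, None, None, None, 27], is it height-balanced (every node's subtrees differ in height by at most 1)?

Tree (level-order array): [24, 14, 32, 11, 22, 29, 47, 9, None, None, None, 27]
Definition: a tree is height-balanced if, at every node, |h(left) - h(right)| <= 1 (empty subtree has height -1).
Bottom-up per-node check:
  node 9: h_left=-1, h_right=-1, diff=0 [OK], height=0
  node 11: h_left=0, h_right=-1, diff=1 [OK], height=1
  node 22: h_left=-1, h_right=-1, diff=0 [OK], height=0
  node 14: h_left=1, h_right=0, diff=1 [OK], height=2
  node 27: h_left=-1, h_right=-1, diff=0 [OK], height=0
  node 29: h_left=0, h_right=-1, diff=1 [OK], height=1
  node 47: h_left=-1, h_right=-1, diff=0 [OK], height=0
  node 32: h_left=1, h_right=0, diff=1 [OK], height=2
  node 24: h_left=2, h_right=2, diff=0 [OK], height=3
All nodes satisfy the balance condition.
Result: Balanced


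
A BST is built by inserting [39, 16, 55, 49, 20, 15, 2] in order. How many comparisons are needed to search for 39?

Search path for 39: 39
Found: True
Comparisons: 1


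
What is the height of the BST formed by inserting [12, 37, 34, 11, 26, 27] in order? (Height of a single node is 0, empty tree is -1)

Insertion order: [12, 37, 34, 11, 26, 27]
Tree (level-order array): [12, 11, 37, None, None, 34, None, 26, None, None, 27]
Compute height bottom-up (empty subtree = -1):
  height(11) = 1 + max(-1, -1) = 0
  height(27) = 1 + max(-1, -1) = 0
  height(26) = 1 + max(-1, 0) = 1
  height(34) = 1 + max(1, -1) = 2
  height(37) = 1 + max(2, -1) = 3
  height(12) = 1 + max(0, 3) = 4
Height = 4


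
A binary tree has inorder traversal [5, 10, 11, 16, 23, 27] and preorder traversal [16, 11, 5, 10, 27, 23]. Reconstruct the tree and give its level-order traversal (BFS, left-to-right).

Inorder:  [5, 10, 11, 16, 23, 27]
Preorder: [16, 11, 5, 10, 27, 23]
Algorithm: preorder visits root first, so consume preorder in order;
for each root, split the current inorder slice at that value into
left-subtree inorder and right-subtree inorder, then recurse.
Recursive splits:
  root=16; inorder splits into left=[5, 10, 11], right=[23, 27]
  root=11; inorder splits into left=[5, 10], right=[]
  root=5; inorder splits into left=[], right=[10]
  root=10; inorder splits into left=[], right=[]
  root=27; inorder splits into left=[23], right=[]
  root=23; inorder splits into left=[], right=[]
Reconstructed level-order: [16, 11, 27, 5, 23, 10]


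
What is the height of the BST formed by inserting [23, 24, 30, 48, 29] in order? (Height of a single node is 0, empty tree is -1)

Insertion order: [23, 24, 30, 48, 29]
Tree (level-order array): [23, None, 24, None, 30, 29, 48]
Compute height bottom-up (empty subtree = -1):
  height(29) = 1 + max(-1, -1) = 0
  height(48) = 1 + max(-1, -1) = 0
  height(30) = 1 + max(0, 0) = 1
  height(24) = 1 + max(-1, 1) = 2
  height(23) = 1 + max(-1, 2) = 3
Height = 3


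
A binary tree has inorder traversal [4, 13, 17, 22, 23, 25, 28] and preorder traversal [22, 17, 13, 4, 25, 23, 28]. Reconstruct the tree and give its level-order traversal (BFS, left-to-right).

Inorder:  [4, 13, 17, 22, 23, 25, 28]
Preorder: [22, 17, 13, 4, 25, 23, 28]
Algorithm: preorder visits root first, so consume preorder in order;
for each root, split the current inorder slice at that value into
left-subtree inorder and right-subtree inorder, then recurse.
Recursive splits:
  root=22; inorder splits into left=[4, 13, 17], right=[23, 25, 28]
  root=17; inorder splits into left=[4, 13], right=[]
  root=13; inorder splits into left=[4], right=[]
  root=4; inorder splits into left=[], right=[]
  root=25; inorder splits into left=[23], right=[28]
  root=23; inorder splits into left=[], right=[]
  root=28; inorder splits into left=[], right=[]
Reconstructed level-order: [22, 17, 25, 13, 23, 28, 4]


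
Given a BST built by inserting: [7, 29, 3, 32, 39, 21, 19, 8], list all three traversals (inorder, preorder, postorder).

Tree insertion order: [7, 29, 3, 32, 39, 21, 19, 8]
Tree (level-order array): [7, 3, 29, None, None, 21, 32, 19, None, None, 39, 8]
Inorder (L, root, R): [3, 7, 8, 19, 21, 29, 32, 39]
Preorder (root, L, R): [7, 3, 29, 21, 19, 8, 32, 39]
Postorder (L, R, root): [3, 8, 19, 21, 39, 32, 29, 7]


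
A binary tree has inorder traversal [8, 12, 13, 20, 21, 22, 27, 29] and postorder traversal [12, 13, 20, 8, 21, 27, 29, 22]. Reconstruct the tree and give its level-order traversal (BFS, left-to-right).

Inorder:   [8, 12, 13, 20, 21, 22, 27, 29]
Postorder: [12, 13, 20, 8, 21, 27, 29, 22]
Algorithm: postorder visits root last, so walk postorder right-to-left;
each value is the root of the current inorder slice — split it at that
value, recurse on the right subtree first, then the left.
Recursive splits:
  root=22; inorder splits into left=[8, 12, 13, 20, 21], right=[27, 29]
  root=29; inorder splits into left=[27], right=[]
  root=27; inorder splits into left=[], right=[]
  root=21; inorder splits into left=[8, 12, 13, 20], right=[]
  root=8; inorder splits into left=[], right=[12, 13, 20]
  root=20; inorder splits into left=[12, 13], right=[]
  root=13; inorder splits into left=[12], right=[]
  root=12; inorder splits into left=[], right=[]
Reconstructed level-order: [22, 21, 29, 8, 27, 20, 13, 12]


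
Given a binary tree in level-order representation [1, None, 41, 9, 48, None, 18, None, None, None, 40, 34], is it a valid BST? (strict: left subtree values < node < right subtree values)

Level-order array: [1, None, 41, 9, 48, None, 18, None, None, None, 40, 34]
Validate using subtree bounds (lo, hi): at each node, require lo < value < hi,
then recurse left with hi=value and right with lo=value.
Preorder trace (stopping at first violation):
  at node 1 with bounds (-inf, +inf): OK
  at node 41 with bounds (1, +inf): OK
  at node 9 with bounds (1, 41): OK
  at node 18 with bounds (9, 41): OK
  at node 40 with bounds (18, 41): OK
  at node 34 with bounds (18, 40): OK
  at node 48 with bounds (41, +inf): OK
No violation found at any node.
Result: Valid BST


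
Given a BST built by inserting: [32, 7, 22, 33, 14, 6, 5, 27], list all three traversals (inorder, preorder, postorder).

Tree insertion order: [32, 7, 22, 33, 14, 6, 5, 27]
Tree (level-order array): [32, 7, 33, 6, 22, None, None, 5, None, 14, 27]
Inorder (L, root, R): [5, 6, 7, 14, 22, 27, 32, 33]
Preorder (root, L, R): [32, 7, 6, 5, 22, 14, 27, 33]
Postorder (L, R, root): [5, 6, 14, 27, 22, 7, 33, 32]


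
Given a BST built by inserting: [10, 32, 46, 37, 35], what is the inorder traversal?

Tree insertion order: [10, 32, 46, 37, 35]
Tree (level-order array): [10, None, 32, None, 46, 37, None, 35]
Inorder traversal: [10, 32, 35, 37, 46]


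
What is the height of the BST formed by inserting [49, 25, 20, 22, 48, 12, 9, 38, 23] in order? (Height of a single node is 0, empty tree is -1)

Insertion order: [49, 25, 20, 22, 48, 12, 9, 38, 23]
Tree (level-order array): [49, 25, None, 20, 48, 12, 22, 38, None, 9, None, None, 23]
Compute height bottom-up (empty subtree = -1):
  height(9) = 1 + max(-1, -1) = 0
  height(12) = 1 + max(0, -1) = 1
  height(23) = 1 + max(-1, -1) = 0
  height(22) = 1 + max(-1, 0) = 1
  height(20) = 1 + max(1, 1) = 2
  height(38) = 1 + max(-1, -1) = 0
  height(48) = 1 + max(0, -1) = 1
  height(25) = 1 + max(2, 1) = 3
  height(49) = 1 + max(3, -1) = 4
Height = 4


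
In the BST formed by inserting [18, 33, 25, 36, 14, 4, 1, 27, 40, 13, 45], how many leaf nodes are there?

Tree built from: [18, 33, 25, 36, 14, 4, 1, 27, 40, 13, 45]
Tree (level-order array): [18, 14, 33, 4, None, 25, 36, 1, 13, None, 27, None, 40, None, None, None, None, None, None, None, 45]
Rule: A leaf has 0 children.
Per-node child counts:
  node 18: 2 child(ren)
  node 14: 1 child(ren)
  node 4: 2 child(ren)
  node 1: 0 child(ren)
  node 13: 0 child(ren)
  node 33: 2 child(ren)
  node 25: 1 child(ren)
  node 27: 0 child(ren)
  node 36: 1 child(ren)
  node 40: 1 child(ren)
  node 45: 0 child(ren)
Matching nodes: [1, 13, 27, 45]
Count of leaf nodes: 4


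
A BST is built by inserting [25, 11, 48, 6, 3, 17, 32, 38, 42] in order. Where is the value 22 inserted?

Starting tree (level order): [25, 11, 48, 6, 17, 32, None, 3, None, None, None, None, 38, None, None, None, 42]
Insertion path: 25 -> 11 -> 17
Result: insert 22 as right child of 17
Final tree (level order): [25, 11, 48, 6, 17, 32, None, 3, None, None, 22, None, 38, None, None, None, None, None, 42]


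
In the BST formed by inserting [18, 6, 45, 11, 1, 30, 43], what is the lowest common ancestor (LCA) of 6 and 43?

Tree insertion order: [18, 6, 45, 11, 1, 30, 43]
Tree (level-order array): [18, 6, 45, 1, 11, 30, None, None, None, None, None, None, 43]
In a BST, the LCA of p=6, q=43 is the first node v on the
root-to-leaf path with p <= v <= q (go left if both < v, right if both > v).
Walk from root:
  at 18: 6 <= 18 <= 43, this is the LCA
LCA = 18


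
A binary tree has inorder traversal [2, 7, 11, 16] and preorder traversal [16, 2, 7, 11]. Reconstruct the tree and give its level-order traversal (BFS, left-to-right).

Inorder:  [2, 7, 11, 16]
Preorder: [16, 2, 7, 11]
Algorithm: preorder visits root first, so consume preorder in order;
for each root, split the current inorder slice at that value into
left-subtree inorder and right-subtree inorder, then recurse.
Recursive splits:
  root=16; inorder splits into left=[2, 7, 11], right=[]
  root=2; inorder splits into left=[], right=[7, 11]
  root=7; inorder splits into left=[], right=[11]
  root=11; inorder splits into left=[], right=[]
Reconstructed level-order: [16, 2, 7, 11]


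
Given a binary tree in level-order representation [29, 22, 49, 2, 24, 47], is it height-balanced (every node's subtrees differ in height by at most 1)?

Tree (level-order array): [29, 22, 49, 2, 24, 47]
Definition: a tree is height-balanced if, at every node, |h(left) - h(right)| <= 1 (empty subtree has height -1).
Bottom-up per-node check:
  node 2: h_left=-1, h_right=-1, diff=0 [OK], height=0
  node 24: h_left=-1, h_right=-1, diff=0 [OK], height=0
  node 22: h_left=0, h_right=0, diff=0 [OK], height=1
  node 47: h_left=-1, h_right=-1, diff=0 [OK], height=0
  node 49: h_left=0, h_right=-1, diff=1 [OK], height=1
  node 29: h_left=1, h_right=1, diff=0 [OK], height=2
All nodes satisfy the balance condition.
Result: Balanced


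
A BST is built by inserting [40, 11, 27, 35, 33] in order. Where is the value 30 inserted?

Starting tree (level order): [40, 11, None, None, 27, None, 35, 33]
Insertion path: 40 -> 11 -> 27 -> 35 -> 33
Result: insert 30 as left child of 33
Final tree (level order): [40, 11, None, None, 27, None, 35, 33, None, 30]


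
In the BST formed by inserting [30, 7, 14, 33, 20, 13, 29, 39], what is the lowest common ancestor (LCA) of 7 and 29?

Tree insertion order: [30, 7, 14, 33, 20, 13, 29, 39]
Tree (level-order array): [30, 7, 33, None, 14, None, 39, 13, 20, None, None, None, None, None, 29]
In a BST, the LCA of p=7, q=29 is the first node v on the
root-to-leaf path with p <= v <= q (go left if both < v, right if both > v).
Walk from root:
  at 30: both 7 and 29 < 30, go left
  at 7: 7 <= 7 <= 29, this is the LCA
LCA = 7


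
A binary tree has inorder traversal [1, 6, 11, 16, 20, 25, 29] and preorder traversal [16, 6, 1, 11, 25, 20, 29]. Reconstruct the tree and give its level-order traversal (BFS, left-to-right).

Inorder:  [1, 6, 11, 16, 20, 25, 29]
Preorder: [16, 6, 1, 11, 25, 20, 29]
Algorithm: preorder visits root first, so consume preorder in order;
for each root, split the current inorder slice at that value into
left-subtree inorder and right-subtree inorder, then recurse.
Recursive splits:
  root=16; inorder splits into left=[1, 6, 11], right=[20, 25, 29]
  root=6; inorder splits into left=[1], right=[11]
  root=1; inorder splits into left=[], right=[]
  root=11; inorder splits into left=[], right=[]
  root=25; inorder splits into left=[20], right=[29]
  root=20; inorder splits into left=[], right=[]
  root=29; inorder splits into left=[], right=[]
Reconstructed level-order: [16, 6, 25, 1, 11, 20, 29]


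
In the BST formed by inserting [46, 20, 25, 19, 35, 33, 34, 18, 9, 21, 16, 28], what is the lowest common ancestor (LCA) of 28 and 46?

Tree insertion order: [46, 20, 25, 19, 35, 33, 34, 18, 9, 21, 16, 28]
Tree (level-order array): [46, 20, None, 19, 25, 18, None, 21, 35, 9, None, None, None, 33, None, None, 16, 28, 34]
In a BST, the LCA of p=28, q=46 is the first node v on the
root-to-leaf path with p <= v <= q (go left if both < v, right if both > v).
Walk from root:
  at 46: 28 <= 46 <= 46, this is the LCA
LCA = 46


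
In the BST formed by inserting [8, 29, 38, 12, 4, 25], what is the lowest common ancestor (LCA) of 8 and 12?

Tree insertion order: [8, 29, 38, 12, 4, 25]
Tree (level-order array): [8, 4, 29, None, None, 12, 38, None, 25]
In a BST, the LCA of p=8, q=12 is the first node v on the
root-to-leaf path with p <= v <= q (go left if both < v, right if both > v).
Walk from root:
  at 8: 8 <= 8 <= 12, this is the LCA
LCA = 8


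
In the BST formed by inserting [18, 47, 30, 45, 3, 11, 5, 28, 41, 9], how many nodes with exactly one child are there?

Tree built from: [18, 47, 30, 45, 3, 11, 5, 28, 41, 9]
Tree (level-order array): [18, 3, 47, None, 11, 30, None, 5, None, 28, 45, None, 9, None, None, 41]
Rule: These are nodes with exactly 1 non-null child.
Per-node child counts:
  node 18: 2 child(ren)
  node 3: 1 child(ren)
  node 11: 1 child(ren)
  node 5: 1 child(ren)
  node 9: 0 child(ren)
  node 47: 1 child(ren)
  node 30: 2 child(ren)
  node 28: 0 child(ren)
  node 45: 1 child(ren)
  node 41: 0 child(ren)
Matching nodes: [3, 11, 5, 47, 45]
Count of nodes with exactly one child: 5


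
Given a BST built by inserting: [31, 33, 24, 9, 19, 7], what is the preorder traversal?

Tree insertion order: [31, 33, 24, 9, 19, 7]
Tree (level-order array): [31, 24, 33, 9, None, None, None, 7, 19]
Preorder traversal: [31, 24, 9, 7, 19, 33]


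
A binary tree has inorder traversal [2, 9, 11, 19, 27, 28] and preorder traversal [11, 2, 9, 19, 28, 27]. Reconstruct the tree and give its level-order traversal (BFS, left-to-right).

Inorder:  [2, 9, 11, 19, 27, 28]
Preorder: [11, 2, 9, 19, 28, 27]
Algorithm: preorder visits root first, so consume preorder in order;
for each root, split the current inorder slice at that value into
left-subtree inorder and right-subtree inorder, then recurse.
Recursive splits:
  root=11; inorder splits into left=[2, 9], right=[19, 27, 28]
  root=2; inorder splits into left=[], right=[9]
  root=9; inorder splits into left=[], right=[]
  root=19; inorder splits into left=[], right=[27, 28]
  root=28; inorder splits into left=[27], right=[]
  root=27; inorder splits into left=[], right=[]
Reconstructed level-order: [11, 2, 19, 9, 28, 27]


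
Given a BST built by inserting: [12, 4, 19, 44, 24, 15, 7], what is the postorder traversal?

Tree insertion order: [12, 4, 19, 44, 24, 15, 7]
Tree (level-order array): [12, 4, 19, None, 7, 15, 44, None, None, None, None, 24]
Postorder traversal: [7, 4, 15, 24, 44, 19, 12]


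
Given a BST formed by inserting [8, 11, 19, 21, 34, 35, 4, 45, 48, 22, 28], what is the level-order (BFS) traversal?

Tree insertion order: [8, 11, 19, 21, 34, 35, 4, 45, 48, 22, 28]
Tree (level-order array): [8, 4, 11, None, None, None, 19, None, 21, None, 34, 22, 35, None, 28, None, 45, None, None, None, 48]
BFS from the root, enqueuing left then right child of each popped node:
  queue [8] -> pop 8, enqueue [4, 11], visited so far: [8]
  queue [4, 11] -> pop 4, enqueue [none], visited so far: [8, 4]
  queue [11] -> pop 11, enqueue [19], visited so far: [8, 4, 11]
  queue [19] -> pop 19, enqueue [21], visited so far: [8, 4, 11, 19]
  queue [21] -> pop 21, enqueue [34], visited so far: [8, 4, 11, 19, 21]
  queue [34] -> pop 34, enqueue [22, 35], visited so far: [8, 4, 11, 19, 21, 34]
  queue [22, 35] -> pop 22, enqueue [28], visited so far: [8, 4, 11, 19, 21, 34, 22]
  queue [35, 28] -> pop 35, enqueue [45], visited so far: [8, 4, 11, 19, 21, 34, 22, 35]
  queue [28, 45] -> pop 28, enqueue [none], visited so far: [8, 4, 11, 19, 21, 34, 22, 35, 28]
  queue [45] -> pop 45, enqueue [48], visited so far: [8, 4, 11, 19, 21, 34, 22, 35, 28, 45]
  queue [48] -> pop 48, enqueue [none], visited so far: [8, 4, 11, 19, 21, 34, 22, 35, 28, 45, 48]
Result: [8, 4, 11, 19, 21, 34, 22, 35, 28, 45, 48]


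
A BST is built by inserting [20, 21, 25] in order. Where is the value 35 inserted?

Starting tree (level order): [20, None, 21, None, 25]
Insertion path: 20 -> 21 -> 25
Result: insert 35 as right child of 25
Final tree (level order): [20, None, 21, None, 25, None, 35]


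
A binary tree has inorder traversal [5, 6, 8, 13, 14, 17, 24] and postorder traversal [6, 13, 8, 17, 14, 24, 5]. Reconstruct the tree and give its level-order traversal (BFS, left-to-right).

Inorder:   [5, 6, 8, 13, 14, 17, 24]
Postorder: [6, 13, 8, 17, 14, 24, 5]
Algorithm: postorder visits root last, so walk postorder right-to-left;
each value is the root of the current inorder slice — split it at that
value, recurse on the right subtree first, then the left.
Recursive splits:
  root=5; inorder splits into left=[], right=[6, 8, 13, 14, 17, 24]
  root=24; inorder splits into left=[6, 8, 13, 14, 17], right=[]
  root=14; inorder splits into left=[6, 8, 13], right=[17]
  root=17; inorder splits into left=[], right=[]
  root=8; inorder splits into left=[6], right=[13]
  root=13; inorder splits into left=[], right=[]
  root=6; inorder splits into left=[], right=[]
Reconstructed level-order: [5, 24, 14, 8, 17, 6, 13]


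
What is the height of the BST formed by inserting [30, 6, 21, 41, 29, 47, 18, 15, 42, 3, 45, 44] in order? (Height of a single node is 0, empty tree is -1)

Insertion order: [30, 6, 21, 41, 29, 47, 18, 15, 42, 3, 45, 44]
Tree (level-order array): [30, 6, 41, 3, 21, None, 47, None, None, 18, 29, 42, None, 15, None, None, None, None, 45, None, None, 44]
Compute height bottom-up (empty subtree = -1):
  height(3) = 1 + max(-1, -1) = 0
  height(15) = 1 + max(-1, -1) = 0
  height(18) = 1 + max(0, -1) = 1
  height(29) = 1 + max(-1, -1) = 0
  height(21) = 1 + max(1, 0) = 2
  height(6) = 1 + max(0, 2) = 3
  height(44) = 1 + max(-1, -1) = 0
  height(45) = 1 + max(0, -1) = 1
  height(42) = 1 + max(-1, 1) = 2
  height(47) = 1 + max(2, -1) = 3
  height(41) = 1 + max(-1, 3) = 4
  height(30) = 1 + max(3, 4) = 5
Height = 5


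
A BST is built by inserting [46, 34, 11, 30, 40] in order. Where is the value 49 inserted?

Starting tree (level order): [46, 34, None, 11, 40, None, 30]
Insertion path: 46
Result: insert 49 as right child of 46
Final tree (level order): [46, 34, 49, 11, 40, None, None, None, 30]


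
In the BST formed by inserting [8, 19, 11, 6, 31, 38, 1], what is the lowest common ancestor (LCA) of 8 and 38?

Tree insertion order: [8, 19, 11, 6, 31, 38, 1]
Tree (level-order array): [8, 6, 19, 1, None, 11, 31, None, None, None, None, None, 38]
In a BST, the LCA of p=8, q=38 is the first node v on the
root-to-leaf path with p <= v <= q (go left if both < v, right if both > v).
Walk from root:
  at 8: 8 <= 8 <= 38, this is the LCA
LCA = 8


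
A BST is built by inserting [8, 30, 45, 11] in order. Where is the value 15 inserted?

Starting tree (level order): [8, None, 30, 11, 45]
Insertion path: 8 -> 30 -> 11
Result: insert 15 as right child of 11
Final tree (level order): [8, None, 30, 11, 45, None, 15]


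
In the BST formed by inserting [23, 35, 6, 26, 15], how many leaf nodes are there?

Tree built from: [23, 35, 6, 26, 15]
Tree (level-order array): [23, 6, 35, None, 15, 26]
Rule: A leaf has 0 children.
Per-node child counts:
  node 23: 2 child(ren)
  node 6: 1 child(ren)
  node 15: 0 child(ren)
  node 35: 1 child(ren)
  node 26: 0 child(ren)
Matching nodes: [15, 26]
Count of leaf nodes: 2


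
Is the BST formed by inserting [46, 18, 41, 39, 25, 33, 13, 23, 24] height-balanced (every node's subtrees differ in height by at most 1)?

Tree (level-order array): [46, 18, None, 13, 41, None, None, 39, None, 25, None, 23, 33, None, 24]
Definition: a tree is height-balanced if, at every node, |h(left) - h(right)| <= 1 (empty subtree has height -1).
Bottom-up per-node check:
  node 13: h_left=-1, h_right=-1, diff=0 [OK], height=0
  node 24: h_left=-1, h_right=-1, diff=0 [OK], height=0
  node 23: h_left=-1, h_right=0, diff=1 [OK], height=1
  node 33: h_left=-1, h_right=-1, diff=0 [OK], height=0
  node 25: h_left=1, h_right=0, diff=1 [OK], height=2
  node 39: h_left=2, h_right=-1, diff=3 [FAIL (|2--1|=3 > 1)], height=3
  node 41: h_left=3, h_right=-1, diff=4 [FAIL (|3--1|=4 > 1)], height=4
  node 18: h_left=0, h_right=4, diff=4 [FAIL (|0-4|=4 > 1)], height=5
  node 46: h_left=5, h_right=-1, diff=6 [FAIL (|5--1|=6 > 1)], height=6
Node 39 violates the condition: |2 - -1| = 3 > 1.
Result: Not balanced


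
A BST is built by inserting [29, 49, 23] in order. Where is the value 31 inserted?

Starting tree (level order): [29, 23, 49]
Insertion path: 29 -> 49
Result: insert 31 as left child of 49
Final tree (level order): [29, 23, 49, None, None, 31]


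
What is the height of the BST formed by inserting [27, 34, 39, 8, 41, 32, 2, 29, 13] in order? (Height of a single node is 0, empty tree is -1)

Insertion order: [27, 34, 39, 8, 41, 32, 2, 29, 13]
Tree (level-order array): [27, 8, 34, 2, 13, 32, 39, None, None, None, None, 29, None, None, 41]
Compute height bottom-up (empty subtree = -1):
  height(2) = 1 + max(-1, -1) = 0
  height(13) = 1 + max(-1, -1) = 0
  height(8) = 1 + max(0, 0) = 1
  height(29) = 1 + max(-1, -1) = 0
  height(32) = 1 + max(0, -1) = 1
  height(41) = 1 + max(-1, -1) = 0
  height(39) = 1 + max(-1, 0) = 1
  height(34) = 1 + max(1, 1) = 2
  height(27) = 1 + max(1, 2) = 3
Height = 3


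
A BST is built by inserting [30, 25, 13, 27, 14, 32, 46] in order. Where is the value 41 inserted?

Starting tree (level order): [30, 25, 32, 13, 27, None, 46, None, 14]
Insertion path: 30 -> 32 -> 46
Result: insert 41 as left child of 46
Final tree (level order): [30, 25, 32, 13, 27, None, 46, None, 14, None, None, 41]


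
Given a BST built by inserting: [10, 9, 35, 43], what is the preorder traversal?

Tree insertion order: [10, 9, 35, 43]
Tree (level-order array): [10, 9, 35, None, None, None, 43]
Preorder traversal: [10, 9, 35, 43]


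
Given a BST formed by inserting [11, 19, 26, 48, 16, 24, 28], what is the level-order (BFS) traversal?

Tree insertion order: [11, 19, 26, 48, 16, 24, 28]
Tree (level-order array): [11, None, 19, 16, 26, None, None, 24, 48, None, None, 28]
BFS from the root, enqueuing left then right child of each popped node:
  queue [11] -> pop 11, enqueue [19], visited so far: [11]
  queue [19] -> pop 19, enqueue [16, 26], visited so far: [11, 19]
  queue [16, 26] -> pop 16, enqueue [none], visited so far: [11, 19, 16]
  queue [26] -> pop 26, enqueue [24, 48], visited so far: [11, 19, 16, 26]
  queue [24, 48] -> pop 24, enqueue [none], visited so far: [11, 19, 16, 26, 24]
  queue [48] -> pop 48, enqueue [28], visited so far: [11, 19, 16, 26, 24, 48]
  queue [28] -> pop 28, enqueue [none], visited so far: [11, 19, 16, 26, 24, 48, 28]
Result: [11, 19, 16, 26, 24, 48, 28]


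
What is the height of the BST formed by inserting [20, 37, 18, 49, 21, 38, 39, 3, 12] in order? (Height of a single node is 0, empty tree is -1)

Insertion order: [20, 37, 18, 49, 21, 38, 39, 3, 12]
Tree (level-order array): [20, 18, 37, 3, None, 21, 49, None, 12, None, None, 38, None, None, None, None, 39]
Compute height bottom-up (empty subtree = -1):
  height(12) = 1 + max(-1, -1) = 0
  height(3) = 1 + max(-1, 0) = 1
  height(18) = 1 + max(1, -1) = 2
  height(21) = 1 + max(-1, -1) = 0
  height(39) = 1 + max(-1, -1) = 0
  height(38) = 1 + max(-1, 0) = 1
  height(49) = 1 + max(1, -1) = 2
  height(37) = 1 + max(0, 2) = 3
  height(20) = 1 + max(2, 3) = 4
Height = 4


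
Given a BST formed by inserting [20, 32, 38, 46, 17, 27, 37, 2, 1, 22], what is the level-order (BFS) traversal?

Tree insertion order: [20, 32, 38, 46, 17, 27, 37, 2, 1, 22]
Tree (level-order array): [20, 17, 32, 2, None, 27, 38, 1, None, 22, None, 37, 46]
BFS from the root, enqueuing left then right child of each popped node:
  queue [20] -> pop 20, enqueue [17, 32], visited so far: [20]
  queue [17, 32] -> pop 17, enqueue [2], visited so far: [20, 17]
  queue [32, 2] -> pop 32, enqueue [27, 38], visited so far: [20, 17, 32]
  queue [2, 27, 38] -> pop 2, enqueue [1], visited so far: [20, 17, 32, 2]
  queue [27, 38, 1] -> pop 27, enqueue [22], visited so far: [20, 17, 32, 2, 27]
  queue [38, 1, 22] -> pop 38, enqueue [37, 46], visited so far: [20, 17, 32, 2, 27, 38]
  queue [1, 22, 37, 46] -> pop 1, enqueue [none], visited so far: [20, 17, 32, 2, 27, 38, 1]
  queue [22, 37, 46] -> pop 22, enqueue [none], visited so far: [20, 17, 32, 2, 27, 38, 1, 22]
  queue [37, 46] -> pop 37, enqueue [none], visited so far: [20, 17, 32, 2, 27, 38, 1, 22, 37]
  queue [46] -> pop 46, enqueue [none], visited so far: [20, 17, 32, 2, 27, 38, 1, 22, 37, 46]
Result: [20, 17, 32, 2, 27, 38, 1, 22, 37, 46]


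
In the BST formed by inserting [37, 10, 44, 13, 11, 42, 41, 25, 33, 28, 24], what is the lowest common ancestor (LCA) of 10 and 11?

Tree insertion order: [37, 10, 44, 13, 11, 42, 41, 25, 33, 28, 24]
Tree (level-order array): [37, 10, 44, None, 13, 42, None, 11, 25, 41, None, None, None, 24, 33, None, None, None, None, 28]
In a BST, the LCA of p=10, q=11 is the first node v on the
root-to-leaf path with p <= v <= q (go left if both < v, right if both > v).
Walk from root:
  at 37: both 10 and 11 < 37, go left
  at 10: 10 <= 10 <= 11, this is the LCA
LCA = 10


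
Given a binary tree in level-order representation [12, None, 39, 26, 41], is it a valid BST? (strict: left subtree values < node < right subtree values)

Level-order array: [12, None, 39, 26, 41]
Validate using subtree bounds (lo, hi): at each node, require lo < value < hi,
then recurse left with hi=value and right with lo=value.
Preorder trace (stopping at first violation):
  at node 12 with bounds (-inf, +inf): OK
  at node 39 with bounds (12, +inf): OK
  at node 26 with bounds (12, 39): OK
  at node 41 with bounds (39, +inf): OK
No violation found at any node.
Result: Valid BST


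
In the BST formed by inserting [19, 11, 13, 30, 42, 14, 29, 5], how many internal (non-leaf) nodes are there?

Tree built from: [19, 11, 13, 30, 42, 14, 29, 5]
Tree (level-order array): [19, 11, 30, 5, 13, 29, 42, None, None, None, 14]
Rule: An internal node has at least one child.
Per-node child counts:
  node 19: 2 child(ren)
  node 11: 2 child(ren)
  node 5: 0 child(ren)
  node 13: 1 child(ren)
  node 14: 0 child(ren)
  node 30: 2 child(ren)
  node 29: 0 child(ren)
  node 42: 0 child(ren)
Matching nodes: [19, 11, 13, 30]
Count of internal (non-leaf) nodes: 4


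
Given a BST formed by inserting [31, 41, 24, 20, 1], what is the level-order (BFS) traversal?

Tree insertion order: [31, 41, 24, 20, 1]
Tree (level-order array): [31, 24, 41, 20, None, None, None, 1]
BFS from the root, enqueuing left then right child of each popped node:
  queue [31] -> pop 31, enqueue [24, 41], visited so far: [31]
  queue [24, 41] -> pop 24, enqueue [20], visited so far: [31, 24]
  queue [41, 20] -> pop 41, enqueue [none], visited so far: [31, 24, 41]
  queue [20] -> pop 20, enqueue [1], visited so far: [31, 24, 41, 20]
  queue [1] -> pop 1, enqueue [none], visited so far: [31, 24, 41, 20, 1]
Result: [31, 24, 41, 20, 1]


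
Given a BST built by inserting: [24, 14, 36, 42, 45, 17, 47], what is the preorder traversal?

Tree insertion order: [24, 14, 36, 42, 45, 17, 47]
Tree (level-order array): [24, 14, 36, None, 17, None, 42, None, None, None, 45, None, 47]
Preorder traversal: [24, 14, 17, 36, 42, 45, 47]


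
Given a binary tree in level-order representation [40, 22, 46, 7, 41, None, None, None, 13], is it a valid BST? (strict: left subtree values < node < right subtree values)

Level-order array: [40, 22, 46, 7, 41, None, None, None, 13]
Validate using subtree bounds (lo, hi): at each node, require lo < value < hi,
then recurse left with hi=value and right with lo=value.
Preorder trace (stopping at first violation):
  at node 40 with bounds (-inf, +inf): OK
  at node 22 with bounds (-inf, 40): OK
  at node 7 with bounds (-inf, 22): OK
  at node 13 with bounds (7, 22): OK
  at node 41 with bounds (22, 40): VIOLATION
Node 41 violates its bound: not (22 < 41 < 40).
Result: Not a valid BST


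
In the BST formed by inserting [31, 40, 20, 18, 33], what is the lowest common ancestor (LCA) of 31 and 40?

Tree insertion order: [31, 40, 20, 18, 33]
Tree (level-order array): [31, 20, 40, 18, None, 33]
In a BST, the LCA of p=31, q=40 is the first node v on the
root-to-leaf path with p <= v <= q (go left if both < v, right if both > v).
Walk from root:
  at 31: 31 <= 31 <= 40, this is the LCA
LCA = 31


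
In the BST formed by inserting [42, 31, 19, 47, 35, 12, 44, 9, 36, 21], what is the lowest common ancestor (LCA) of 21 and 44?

Tree insertion order: [42, 31, 19, 47, 35, 12, 44, 9, 36, 21]
Tree (level-order array): [42, 31, 47, 19, 35, 44, None, 12, 21, None, 36, None, None, 9]
In a BST, the LCA of p=21, q=44 is the first node v on the
root-to-leaf path with p <= v <= q (go left if both < v, right if both > v).
Walk from root:
  at 42: 21 <= 42 <= 44, this is the LCA
LCA = 42


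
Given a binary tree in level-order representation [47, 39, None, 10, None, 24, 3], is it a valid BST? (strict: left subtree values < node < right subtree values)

Level-order array: [47, 39, None, 10, None, 24, 3]
Validate using subtree bounds (lo, hi): at each node, require lo < value < hi,
then recurse left with hi=value and right with lo=value.
Preorder trace (stopping at first violation):
  at node 47 with bounds (-inf, +inf): OK
  at node 39 with bounds (-inf, 47): OK
  at node 10 with bounds (-inf, 39): OK
  at node 24 with bounds (-inf, 10): VIOLATION
Node 24 violates its bound: not (-inf < 24 < 10).
Result: Not a valid BST
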